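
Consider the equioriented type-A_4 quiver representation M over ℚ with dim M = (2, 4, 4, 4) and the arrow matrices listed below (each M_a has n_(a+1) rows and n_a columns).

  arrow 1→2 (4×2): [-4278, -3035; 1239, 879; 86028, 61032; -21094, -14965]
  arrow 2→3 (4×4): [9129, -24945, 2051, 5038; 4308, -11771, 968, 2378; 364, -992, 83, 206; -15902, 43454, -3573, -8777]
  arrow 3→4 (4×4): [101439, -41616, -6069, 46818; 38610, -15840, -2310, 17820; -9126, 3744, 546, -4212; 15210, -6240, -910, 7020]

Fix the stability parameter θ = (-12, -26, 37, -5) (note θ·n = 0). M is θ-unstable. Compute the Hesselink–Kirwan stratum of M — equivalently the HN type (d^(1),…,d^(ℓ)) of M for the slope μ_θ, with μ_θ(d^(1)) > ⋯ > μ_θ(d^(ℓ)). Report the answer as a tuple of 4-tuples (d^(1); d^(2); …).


Interval decomposition of M: I[1,3], I[1,4], I[2,3]^2, I[4,4]^3.
HN type (ℓ=5): μ^(1)=37; μ^(2)=16; μ^(3)=-5; μ^(4)=-19; μ^(5)=-26

((0, 0, 3, 0); (0, 0, 1, 1); (0, 0, 0, 3); (2, 2, 0, 0); (0, 2, 0, 0))


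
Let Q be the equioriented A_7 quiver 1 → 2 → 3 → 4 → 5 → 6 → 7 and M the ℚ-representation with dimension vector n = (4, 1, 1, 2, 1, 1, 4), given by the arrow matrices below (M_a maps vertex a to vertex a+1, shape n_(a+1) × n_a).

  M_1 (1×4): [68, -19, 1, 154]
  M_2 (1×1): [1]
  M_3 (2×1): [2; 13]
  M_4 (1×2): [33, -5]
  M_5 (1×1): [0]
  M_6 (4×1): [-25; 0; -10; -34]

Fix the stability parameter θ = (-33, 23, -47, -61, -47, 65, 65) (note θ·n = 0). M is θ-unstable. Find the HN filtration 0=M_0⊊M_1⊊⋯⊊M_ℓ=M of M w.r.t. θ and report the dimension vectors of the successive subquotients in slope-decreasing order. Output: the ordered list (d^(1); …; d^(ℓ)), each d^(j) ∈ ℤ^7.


Barcode: M ≅ I[1,1]^3, I[1,5], I[4,4], I[6,7], I[7,7]^3. HN layers by μ_θ (3 steps, strictly decreasing):
  μ^(1)=65; μ^(2)=-33; μ^(3)=-61

((0, 0, 0, 0, 0, 1, 4); (4, 1, 1, 1, 1, 0, 0); (0, 0, 0, 1, 0, 0, 0))


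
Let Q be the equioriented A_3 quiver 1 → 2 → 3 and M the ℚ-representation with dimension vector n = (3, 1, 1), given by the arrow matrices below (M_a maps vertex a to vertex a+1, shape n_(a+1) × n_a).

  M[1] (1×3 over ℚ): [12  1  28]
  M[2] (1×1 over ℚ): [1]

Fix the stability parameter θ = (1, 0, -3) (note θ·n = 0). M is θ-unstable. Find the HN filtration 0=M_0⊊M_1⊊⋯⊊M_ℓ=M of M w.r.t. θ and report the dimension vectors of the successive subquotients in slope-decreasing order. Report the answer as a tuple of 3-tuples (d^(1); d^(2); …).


Barcode: M ≅ I[1,1]^2, I[1,3]. HN layers by μ_θ (2 steps, strictly decreasing):
  μ^(1)=1; μ^(2)=-2/3

((2, 0, 0); (1, 1, 1))


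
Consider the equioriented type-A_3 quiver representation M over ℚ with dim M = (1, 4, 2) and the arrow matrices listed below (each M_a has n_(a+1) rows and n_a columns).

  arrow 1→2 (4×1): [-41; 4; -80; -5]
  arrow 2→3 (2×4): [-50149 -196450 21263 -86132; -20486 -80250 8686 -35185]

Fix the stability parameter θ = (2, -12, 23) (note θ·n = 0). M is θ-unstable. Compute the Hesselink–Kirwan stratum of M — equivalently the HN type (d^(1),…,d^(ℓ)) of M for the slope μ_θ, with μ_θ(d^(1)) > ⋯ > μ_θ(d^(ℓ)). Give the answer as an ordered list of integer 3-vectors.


Interval decomposition of M: I[1,3], I[2,2]^2, I[2,3].
HN type (ℓ=3): μ^(1)=23; μ^(2)=-5; μ^(3)=-12

((0, 0, 2); (1, 1, 0); (0, 3, 0))


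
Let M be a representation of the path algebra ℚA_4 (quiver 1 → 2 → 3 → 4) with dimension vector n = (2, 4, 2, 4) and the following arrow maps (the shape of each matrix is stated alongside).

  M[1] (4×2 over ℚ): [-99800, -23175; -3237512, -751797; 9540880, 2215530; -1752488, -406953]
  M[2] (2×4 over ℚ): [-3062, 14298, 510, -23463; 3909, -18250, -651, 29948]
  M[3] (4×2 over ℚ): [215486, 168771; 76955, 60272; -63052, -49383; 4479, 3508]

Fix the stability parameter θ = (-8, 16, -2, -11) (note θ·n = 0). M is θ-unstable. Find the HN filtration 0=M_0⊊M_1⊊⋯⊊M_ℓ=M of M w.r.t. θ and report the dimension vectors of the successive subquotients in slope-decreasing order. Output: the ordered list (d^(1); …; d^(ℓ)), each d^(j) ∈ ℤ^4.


Barcode: M ≅ I[1,1], I[1,4], I[2,2]^2, I[2,4], I[4,4]^2. HN layers by μ_θ (4 steps, strictly decreasing):
  μ^(1)=16; μ^(2)=1; μ^(3)=-8; μ^(4)=-11

((0, 2, 0, 0); (0, 2, 2, 2); (2, 0, 0, 0); (0, 0, 0, 2))


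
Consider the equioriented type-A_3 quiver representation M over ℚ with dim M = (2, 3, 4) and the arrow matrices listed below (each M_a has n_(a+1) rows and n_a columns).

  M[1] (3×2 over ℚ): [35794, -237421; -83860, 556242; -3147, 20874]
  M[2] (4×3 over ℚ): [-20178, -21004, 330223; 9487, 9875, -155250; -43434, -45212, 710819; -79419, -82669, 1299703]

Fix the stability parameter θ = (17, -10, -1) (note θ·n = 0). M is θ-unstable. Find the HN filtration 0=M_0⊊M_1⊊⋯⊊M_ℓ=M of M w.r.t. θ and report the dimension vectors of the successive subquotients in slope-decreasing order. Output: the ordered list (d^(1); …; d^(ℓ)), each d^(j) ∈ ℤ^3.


Interval decomposition of M: I[1,3]^2, I[2,2], I[3,3]^2.
HN type (ℓ=3): μ^(1)=2; μ^(2)=-1; μ^(3)=-10

((2, 2, 2); (0, 0, 2); (0, 1, 0))


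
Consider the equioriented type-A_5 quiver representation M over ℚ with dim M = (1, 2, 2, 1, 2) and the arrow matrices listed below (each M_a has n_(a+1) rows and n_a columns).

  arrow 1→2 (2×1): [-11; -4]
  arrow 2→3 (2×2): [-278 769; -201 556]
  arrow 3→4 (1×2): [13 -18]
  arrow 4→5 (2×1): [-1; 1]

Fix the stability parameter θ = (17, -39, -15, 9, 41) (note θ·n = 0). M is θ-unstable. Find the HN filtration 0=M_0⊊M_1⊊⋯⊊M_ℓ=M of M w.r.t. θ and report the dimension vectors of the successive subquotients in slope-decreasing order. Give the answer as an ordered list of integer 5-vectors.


Via rank(M_{q-1}∘⋯∘M_p): M ≅ I[1,3], I[2,5], I[5,5].
μ_θ-semistable layers: μ^(1)=41; μ^(2)=9; μ^(3)=-37/3; μ^(4)=-15; μ^(5)=-39

((0, 0, 0, 0, 2); (0, 0, 0, 1, 0); (1, 1, 1, 0, 0); (0, 0, 1, 0, 0); (0, 1, 0, 0, 0))


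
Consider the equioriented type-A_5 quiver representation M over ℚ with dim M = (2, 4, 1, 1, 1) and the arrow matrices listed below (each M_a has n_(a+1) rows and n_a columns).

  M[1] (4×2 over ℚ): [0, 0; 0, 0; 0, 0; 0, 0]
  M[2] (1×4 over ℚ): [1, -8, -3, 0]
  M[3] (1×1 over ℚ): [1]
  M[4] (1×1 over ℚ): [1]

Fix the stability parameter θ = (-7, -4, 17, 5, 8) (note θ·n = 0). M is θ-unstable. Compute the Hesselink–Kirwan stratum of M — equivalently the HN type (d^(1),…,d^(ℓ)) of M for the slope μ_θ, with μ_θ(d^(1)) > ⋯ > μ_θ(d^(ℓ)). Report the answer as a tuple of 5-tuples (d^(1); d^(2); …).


Barcode: M ≅ I[1,1]^2, I[2,2]^3, I[2,5]. HN layers by μ_θ (3 steps, strictly decreasing):
  μ^(1)=10; μ^(2)=-4; μ^(3)=-7

((0, 0, 1, 1, 1); (0, 4, 0, 0, 0); (2, 0, 0, 0, 0))


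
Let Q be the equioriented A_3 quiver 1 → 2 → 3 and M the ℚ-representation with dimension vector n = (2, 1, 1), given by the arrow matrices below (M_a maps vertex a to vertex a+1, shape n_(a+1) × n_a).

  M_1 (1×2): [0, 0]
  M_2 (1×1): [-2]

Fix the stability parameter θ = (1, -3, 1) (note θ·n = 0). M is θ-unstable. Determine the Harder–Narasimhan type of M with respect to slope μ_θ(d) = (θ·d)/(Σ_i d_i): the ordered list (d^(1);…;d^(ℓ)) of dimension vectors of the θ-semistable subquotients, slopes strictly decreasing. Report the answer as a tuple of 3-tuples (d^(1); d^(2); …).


Barcode: M ≅ I[1,1]^2, I[2,3]. HN layers by μ_θ (2 steps, strictly decreasing):
  μ^(1)=1; μ^(2)=-3

((2, 0, 1); (0, 1, 0))


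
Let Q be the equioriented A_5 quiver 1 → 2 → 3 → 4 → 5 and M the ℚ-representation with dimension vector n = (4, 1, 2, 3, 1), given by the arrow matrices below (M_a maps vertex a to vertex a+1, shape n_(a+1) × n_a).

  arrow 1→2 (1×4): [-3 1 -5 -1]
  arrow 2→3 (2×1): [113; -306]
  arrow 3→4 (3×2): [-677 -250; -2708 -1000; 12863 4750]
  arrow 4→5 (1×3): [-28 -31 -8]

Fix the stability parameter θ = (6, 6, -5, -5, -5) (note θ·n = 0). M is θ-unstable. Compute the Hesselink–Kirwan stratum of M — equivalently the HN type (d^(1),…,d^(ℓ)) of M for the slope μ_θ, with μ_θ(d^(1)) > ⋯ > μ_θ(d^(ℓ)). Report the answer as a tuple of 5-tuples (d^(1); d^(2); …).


Interval decomposition of M: I[1,1]^3, I[1,4], I[3,3], I[4,4], I[4,5].
HN type (ℓ=3): μ^(1)=6; μ^(2)=1/2; μ^(3)=-5

((3, 0, 0, 0, 0); (1, 1, 1, 1, 0); (0, 0, 1, 2, 1))


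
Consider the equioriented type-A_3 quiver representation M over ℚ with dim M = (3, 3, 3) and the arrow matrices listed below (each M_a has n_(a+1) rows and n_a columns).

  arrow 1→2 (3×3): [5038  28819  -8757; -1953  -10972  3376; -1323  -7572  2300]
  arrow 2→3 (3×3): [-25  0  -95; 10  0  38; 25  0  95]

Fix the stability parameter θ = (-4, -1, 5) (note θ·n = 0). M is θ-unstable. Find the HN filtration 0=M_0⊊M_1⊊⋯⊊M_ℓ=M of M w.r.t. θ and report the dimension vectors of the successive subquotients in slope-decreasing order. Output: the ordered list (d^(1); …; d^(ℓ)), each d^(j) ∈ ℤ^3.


Via rank(M_{q-1}∘⋯∘M_p): M ≅ I[1,2]^2, I[1,3], I[3,3]^2.
μ_θ-semistable layers: μ^(1)=5; μ^(2)=-1; μ^(3)=-4

((0, 0, 3); (0, 3, 0); (3, 0, 0))


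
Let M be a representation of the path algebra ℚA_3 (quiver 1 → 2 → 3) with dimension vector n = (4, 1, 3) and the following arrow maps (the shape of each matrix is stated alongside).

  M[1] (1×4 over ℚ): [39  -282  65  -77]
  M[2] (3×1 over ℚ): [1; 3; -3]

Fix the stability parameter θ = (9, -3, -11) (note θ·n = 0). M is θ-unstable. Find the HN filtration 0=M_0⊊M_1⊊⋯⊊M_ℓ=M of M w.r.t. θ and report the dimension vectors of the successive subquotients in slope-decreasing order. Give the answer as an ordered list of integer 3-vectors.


Barcode: M ≅ I[1,1]^3, I[1,3], I[3,3]^2. HN layers by μ_θ (3 steps, strictly decreasing):
  μ^(1)=9; μ^(2)=-5/3; μ^(3)=-11

((3, 0, 0); (1, 1, 1); (0, 0, 2))


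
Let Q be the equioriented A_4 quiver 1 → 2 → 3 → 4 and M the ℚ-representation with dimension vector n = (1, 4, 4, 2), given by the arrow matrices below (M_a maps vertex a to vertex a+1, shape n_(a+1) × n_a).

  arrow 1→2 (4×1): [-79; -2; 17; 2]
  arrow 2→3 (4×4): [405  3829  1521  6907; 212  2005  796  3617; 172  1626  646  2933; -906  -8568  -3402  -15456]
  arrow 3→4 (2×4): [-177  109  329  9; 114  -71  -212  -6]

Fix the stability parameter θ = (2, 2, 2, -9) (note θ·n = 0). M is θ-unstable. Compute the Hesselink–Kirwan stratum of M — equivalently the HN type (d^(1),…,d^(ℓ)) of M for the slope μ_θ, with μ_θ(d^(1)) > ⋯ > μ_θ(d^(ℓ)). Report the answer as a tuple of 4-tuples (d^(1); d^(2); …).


Via rank(M_{q-1}∘⋯∘M_p): M ≅ I[1,4], I[2,2], I[2,3], I[2,4], I[3,3].
μ_θ-semistable layers: μ^(1)=2; μ^(2)=-3/4; μ^(3)=-5/3

((0, 2, 2, 0); (1, 1, 1, 1); (0, 1, 1, 1))


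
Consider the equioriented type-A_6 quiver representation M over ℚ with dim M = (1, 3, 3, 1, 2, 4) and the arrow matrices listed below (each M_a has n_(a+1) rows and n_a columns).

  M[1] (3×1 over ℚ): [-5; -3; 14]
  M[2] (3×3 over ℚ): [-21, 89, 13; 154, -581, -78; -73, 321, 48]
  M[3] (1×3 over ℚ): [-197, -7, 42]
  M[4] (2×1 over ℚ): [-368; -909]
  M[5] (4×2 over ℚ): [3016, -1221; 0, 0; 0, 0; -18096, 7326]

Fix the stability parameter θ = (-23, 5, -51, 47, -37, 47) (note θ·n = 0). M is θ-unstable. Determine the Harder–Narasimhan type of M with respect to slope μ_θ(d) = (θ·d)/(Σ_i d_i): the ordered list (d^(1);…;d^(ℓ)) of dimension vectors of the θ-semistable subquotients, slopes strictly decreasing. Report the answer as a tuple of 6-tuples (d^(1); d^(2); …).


Barcode: M ≅ I[1,6], I[2,3]^2, I[5,5], I[6,6]^3. HN layers by μ_θ (4 steps, strictly decreasing):
  μ^(1)=47; μ^(2)=5; μ^(3)=-23; μ^(4)=-37

((0, 0, 0, 0, 0, 4); (0, 0, 0, 1, 1, 0); (1, 3, 3, 0, 0, 0); (0, 0, 0, 0, 1, 0))


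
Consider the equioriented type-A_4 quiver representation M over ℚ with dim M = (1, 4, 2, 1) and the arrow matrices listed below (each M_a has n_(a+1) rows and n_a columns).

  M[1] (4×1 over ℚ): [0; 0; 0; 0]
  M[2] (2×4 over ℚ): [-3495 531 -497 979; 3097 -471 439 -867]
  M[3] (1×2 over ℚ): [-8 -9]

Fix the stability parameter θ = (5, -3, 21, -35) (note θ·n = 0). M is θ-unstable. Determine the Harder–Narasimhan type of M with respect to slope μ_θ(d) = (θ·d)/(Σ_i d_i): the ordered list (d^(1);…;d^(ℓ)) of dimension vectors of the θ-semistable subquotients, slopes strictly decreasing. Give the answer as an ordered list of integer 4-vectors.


Barcode: M ≅ I[1,1], I[2,2]^2, I[2,3], I[2,4]. HN layers by μ_θ (4 steps, strictly decreasing):
  μ^(1)=21; μ^(2)=5; μ^(3)=-3; μ^(4)=-17/3

((0, 0, 1, 0); (1, 0, 0, 0); (0, 3, 0, 0); (0, 1, 1, 1))


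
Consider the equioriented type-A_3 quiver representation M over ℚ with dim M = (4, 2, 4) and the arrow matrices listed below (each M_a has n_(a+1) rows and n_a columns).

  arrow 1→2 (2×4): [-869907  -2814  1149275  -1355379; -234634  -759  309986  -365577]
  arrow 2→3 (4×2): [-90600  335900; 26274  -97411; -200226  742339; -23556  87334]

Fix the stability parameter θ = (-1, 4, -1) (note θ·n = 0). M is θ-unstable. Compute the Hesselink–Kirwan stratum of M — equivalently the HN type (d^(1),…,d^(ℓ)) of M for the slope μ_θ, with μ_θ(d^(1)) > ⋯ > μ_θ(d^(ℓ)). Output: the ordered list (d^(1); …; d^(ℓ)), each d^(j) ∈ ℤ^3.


Barcode: M ≅ I[1,1]^2, I[1,2], I[1,3], I[3,3]^3. HN layers by μ_θ (3 steps, strictly decreasing):
  μ^(1)=4; μ^(2)=3/2; μ^(3)=-1

((0, 1, 0); (0, 1, 1); (4, 0, 3))


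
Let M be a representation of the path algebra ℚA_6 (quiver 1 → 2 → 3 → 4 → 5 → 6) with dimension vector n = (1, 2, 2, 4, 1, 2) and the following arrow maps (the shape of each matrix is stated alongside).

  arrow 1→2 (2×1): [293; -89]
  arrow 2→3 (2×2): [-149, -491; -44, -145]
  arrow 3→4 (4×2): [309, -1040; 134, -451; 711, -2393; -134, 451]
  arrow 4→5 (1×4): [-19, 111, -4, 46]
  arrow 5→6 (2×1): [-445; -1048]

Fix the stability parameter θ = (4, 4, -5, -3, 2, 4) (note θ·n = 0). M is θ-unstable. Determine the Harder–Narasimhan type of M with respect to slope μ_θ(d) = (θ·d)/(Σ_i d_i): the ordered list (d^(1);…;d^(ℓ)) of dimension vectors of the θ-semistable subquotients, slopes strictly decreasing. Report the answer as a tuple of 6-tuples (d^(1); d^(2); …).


Interval decomposition of M: I[1,6], I[2,4], I[4,4]^2, I[6,6].
HN type (ℓ=5): μ^(1)=4; μ^(2)=2; μ^(3)=0; μ^(4)=-4/3; μ^(5)=-3

((0, 0, 0, 0, 0, 2); (0, 0, 0, 0, 1, 0); (1, 1, 1, 1, 0, 0); (0, 1, 1, 1, 0, 0); (0, 0, 0, 2, 0, 0))


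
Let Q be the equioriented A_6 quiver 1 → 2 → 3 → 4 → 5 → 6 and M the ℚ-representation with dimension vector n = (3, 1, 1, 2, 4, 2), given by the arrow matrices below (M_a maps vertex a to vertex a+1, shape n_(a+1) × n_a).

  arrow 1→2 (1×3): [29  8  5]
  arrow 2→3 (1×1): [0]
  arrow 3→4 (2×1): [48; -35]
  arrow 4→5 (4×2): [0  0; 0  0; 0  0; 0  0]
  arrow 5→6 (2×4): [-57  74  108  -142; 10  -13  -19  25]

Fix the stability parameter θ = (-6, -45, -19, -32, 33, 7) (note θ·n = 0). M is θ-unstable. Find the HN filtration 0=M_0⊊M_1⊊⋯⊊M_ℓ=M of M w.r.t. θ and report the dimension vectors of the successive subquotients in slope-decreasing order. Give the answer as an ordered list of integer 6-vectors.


Interval decomposition of M: I[1,1]^2, I[1,2], I[3,4], I[4,4], I[5,5]^2, I[5,6]^2.
HN type (ℓ=5): μ^(1)=33; μ^(2)=20; μ^(3)=-6; μ^(4)=-51/2; μ^(5)=-32

((0, 0, 0, 0, 2, 0); (0, 0, 0, 0, 2, 2); (2, 0, 0, 0, 0, 0); (1, 1, 1, 1, 0, 0); (0, 0, 0, 1, 0, 0))


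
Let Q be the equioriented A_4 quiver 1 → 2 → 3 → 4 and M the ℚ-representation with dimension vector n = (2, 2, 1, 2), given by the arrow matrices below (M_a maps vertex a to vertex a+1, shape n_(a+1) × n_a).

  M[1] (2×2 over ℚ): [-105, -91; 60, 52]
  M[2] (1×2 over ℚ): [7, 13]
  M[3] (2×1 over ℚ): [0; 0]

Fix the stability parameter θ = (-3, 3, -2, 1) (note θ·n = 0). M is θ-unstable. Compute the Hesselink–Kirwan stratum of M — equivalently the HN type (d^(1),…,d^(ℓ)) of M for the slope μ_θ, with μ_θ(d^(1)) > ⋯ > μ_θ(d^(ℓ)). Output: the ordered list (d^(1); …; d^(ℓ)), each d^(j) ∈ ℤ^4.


Barcode: M ≅ I[1,1], I[1,3], I[2,2], I[4,4]^2. HN layers by μ_θ (4 steps, strictly decreasing):
  μ^(1)=3; μ^(2)=1; μ^(3)=1/2; μ^(4)=-3

((0, 1, 0, 0); (0, 0, 0, 2); (0, 1, 1, 0); (2, 0, 0, 0))


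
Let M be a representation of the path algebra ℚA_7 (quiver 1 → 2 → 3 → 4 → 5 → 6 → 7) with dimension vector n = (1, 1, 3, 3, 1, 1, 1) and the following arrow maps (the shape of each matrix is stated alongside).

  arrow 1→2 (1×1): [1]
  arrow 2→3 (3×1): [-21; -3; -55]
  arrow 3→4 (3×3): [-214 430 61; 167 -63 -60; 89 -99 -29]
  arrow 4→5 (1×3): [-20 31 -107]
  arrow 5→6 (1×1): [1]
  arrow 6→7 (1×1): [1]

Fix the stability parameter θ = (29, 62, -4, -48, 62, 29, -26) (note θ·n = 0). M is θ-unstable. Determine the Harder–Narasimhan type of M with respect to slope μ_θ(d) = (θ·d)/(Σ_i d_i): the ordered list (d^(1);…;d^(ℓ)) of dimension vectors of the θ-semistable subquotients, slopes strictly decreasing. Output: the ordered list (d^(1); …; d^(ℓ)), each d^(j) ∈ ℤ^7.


Barcode: M ≅ I[1,7], I[3,4]^2. HN layers by μ_θ (3 steps, strictly decreasing):
  μ^(1)=65/3; μ^(2)=39/4; μ^(3)=-26

((0, 0, 0, 0, 1, 1, 1); (1, 1, 1, 1, 0, 0, 0); (0, 0, 2, 2, 0, 0, 0))


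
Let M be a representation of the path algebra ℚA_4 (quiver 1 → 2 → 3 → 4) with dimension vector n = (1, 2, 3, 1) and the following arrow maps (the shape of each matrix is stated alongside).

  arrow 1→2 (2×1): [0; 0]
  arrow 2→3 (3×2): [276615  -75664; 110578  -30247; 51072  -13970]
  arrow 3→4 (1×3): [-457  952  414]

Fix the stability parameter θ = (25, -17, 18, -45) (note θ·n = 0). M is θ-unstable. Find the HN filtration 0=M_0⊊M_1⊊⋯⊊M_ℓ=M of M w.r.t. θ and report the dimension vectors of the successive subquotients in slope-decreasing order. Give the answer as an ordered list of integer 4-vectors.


Barcode: M ≅ I[1,1], I[2,3], I[2,4], I[3,3]. HN layers by μ_θ (4 steps, strictly decreasing):
  μ^(1)=25; μ^(2)=18; μ^(3)=-27/2; μ^(4)=-17

((1, 0, 0, 0); (0, 0, 2, 0); (0, 0, 1, 1); (0, 2, 0, 0))


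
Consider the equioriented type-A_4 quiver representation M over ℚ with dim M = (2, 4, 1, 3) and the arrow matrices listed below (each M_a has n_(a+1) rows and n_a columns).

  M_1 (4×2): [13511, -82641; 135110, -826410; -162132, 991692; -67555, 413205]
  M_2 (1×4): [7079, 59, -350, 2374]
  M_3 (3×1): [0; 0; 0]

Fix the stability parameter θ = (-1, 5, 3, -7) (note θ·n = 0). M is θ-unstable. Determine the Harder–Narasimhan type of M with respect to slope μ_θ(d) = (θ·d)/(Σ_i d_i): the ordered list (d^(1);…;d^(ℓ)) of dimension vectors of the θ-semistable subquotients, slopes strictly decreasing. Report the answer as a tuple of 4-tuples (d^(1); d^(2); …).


Via rank(M_{q-1}∘⋯∘M_p): M ≅ I[1,1], I[1,3], I[2,2]^3, I[4,4]^3.
μ_θ-semistable layers: μ^(1)=5; μ^(2)=4; μ^(3)=-1; μ^(4)=-7

((0, 3, 0, 0); (0, 1, 1, 0); (2, 0, 0, 0); (0, 0, 0, 3))


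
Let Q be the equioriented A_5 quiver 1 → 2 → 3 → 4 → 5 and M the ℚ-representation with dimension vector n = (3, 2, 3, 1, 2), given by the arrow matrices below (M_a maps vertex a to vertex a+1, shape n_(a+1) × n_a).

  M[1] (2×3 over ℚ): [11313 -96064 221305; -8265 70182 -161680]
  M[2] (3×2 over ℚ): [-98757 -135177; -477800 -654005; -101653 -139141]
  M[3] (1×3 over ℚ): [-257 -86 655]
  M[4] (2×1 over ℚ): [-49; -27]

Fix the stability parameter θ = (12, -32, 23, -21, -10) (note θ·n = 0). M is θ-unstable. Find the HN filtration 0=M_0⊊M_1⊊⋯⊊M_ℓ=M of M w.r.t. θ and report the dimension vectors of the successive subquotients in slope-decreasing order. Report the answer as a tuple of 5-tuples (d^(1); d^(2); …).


Via rank(M_{q-1}∘⋯∘M_p): M ≅ I[1,1], I[1,3], I[1,5], I[3,3], I[5,5].
μ_θ-semistable layers: μ^(1)=23; μ^(2)=12; μ^(3)=-8/3; μ^(4)=-10

((0, 0, 2, 0, 0); (1, 0, 0, 0, 0); (0, 0, 1, 1, 1); (2, 2, 0, 0, 1))


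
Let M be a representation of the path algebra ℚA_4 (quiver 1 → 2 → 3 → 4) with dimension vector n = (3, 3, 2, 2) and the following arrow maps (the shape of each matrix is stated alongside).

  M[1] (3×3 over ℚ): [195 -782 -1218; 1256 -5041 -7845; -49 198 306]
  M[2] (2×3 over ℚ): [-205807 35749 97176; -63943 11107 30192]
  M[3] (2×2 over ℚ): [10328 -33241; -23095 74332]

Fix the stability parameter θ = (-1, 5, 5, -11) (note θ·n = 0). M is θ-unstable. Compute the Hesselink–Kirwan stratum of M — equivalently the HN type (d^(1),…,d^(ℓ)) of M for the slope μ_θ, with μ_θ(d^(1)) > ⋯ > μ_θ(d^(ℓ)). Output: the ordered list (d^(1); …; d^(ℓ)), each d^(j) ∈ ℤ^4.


Interval decomposition of M: I[1,1], I[1,4]^2, I[2,2].
HN type (ℓ=3): μ^(1)=5; μ^(2)=-1/3; μ^(3)=-1

((0, 1, 0, 0); (0, 2, 2, 2); (3, 0, 0, 0))


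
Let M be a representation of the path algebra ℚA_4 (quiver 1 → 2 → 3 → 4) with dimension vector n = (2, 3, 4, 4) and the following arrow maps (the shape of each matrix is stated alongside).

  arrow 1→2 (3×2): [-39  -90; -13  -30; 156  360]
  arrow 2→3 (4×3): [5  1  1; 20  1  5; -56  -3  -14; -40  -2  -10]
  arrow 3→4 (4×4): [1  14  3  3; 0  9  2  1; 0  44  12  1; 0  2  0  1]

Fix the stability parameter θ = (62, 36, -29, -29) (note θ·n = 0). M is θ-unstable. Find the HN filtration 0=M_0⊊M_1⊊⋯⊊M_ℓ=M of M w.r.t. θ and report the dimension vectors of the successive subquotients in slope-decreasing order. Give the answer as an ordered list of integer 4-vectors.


Barcode: M ≅ I[1,1], I[1,4], I[2,3], I[2,4], I[3,4], I[4,4]. HN layers by μ_θ (5 steps, strictly decreasing):
  μ^(1)=62; μ^(2)=10; μ^(3)=7/2; μ^(4)=-22/3; μ^(5)=-29

((1, 0, 0, 0); (1, 1, 1, 1); (0, 1, 1, 0); (0, 1, 1, 1); (0, 0, 1, 2))


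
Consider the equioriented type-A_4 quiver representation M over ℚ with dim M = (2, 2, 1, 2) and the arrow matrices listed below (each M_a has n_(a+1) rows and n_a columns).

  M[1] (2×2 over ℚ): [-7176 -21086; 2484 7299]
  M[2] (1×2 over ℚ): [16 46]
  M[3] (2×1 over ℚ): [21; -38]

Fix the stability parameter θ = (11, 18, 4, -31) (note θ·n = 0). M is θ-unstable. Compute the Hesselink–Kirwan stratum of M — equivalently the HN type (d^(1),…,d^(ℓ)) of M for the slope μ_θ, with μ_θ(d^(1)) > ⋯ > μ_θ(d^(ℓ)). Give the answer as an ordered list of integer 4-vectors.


Barcode: M ≅ I[1,1], I[1,4], I[2,2], I[4,4]. HN layers by μ_θ (4 steps, strictly decreasing):
  μ^(1)=18; μ^(2)=11; μ^(3)=1/2; μ^(4)=-31

((0, 1, 0, 0); (1, 0, 0, 0); (1, 1, 1, 1); (0, 0, 0, 1))


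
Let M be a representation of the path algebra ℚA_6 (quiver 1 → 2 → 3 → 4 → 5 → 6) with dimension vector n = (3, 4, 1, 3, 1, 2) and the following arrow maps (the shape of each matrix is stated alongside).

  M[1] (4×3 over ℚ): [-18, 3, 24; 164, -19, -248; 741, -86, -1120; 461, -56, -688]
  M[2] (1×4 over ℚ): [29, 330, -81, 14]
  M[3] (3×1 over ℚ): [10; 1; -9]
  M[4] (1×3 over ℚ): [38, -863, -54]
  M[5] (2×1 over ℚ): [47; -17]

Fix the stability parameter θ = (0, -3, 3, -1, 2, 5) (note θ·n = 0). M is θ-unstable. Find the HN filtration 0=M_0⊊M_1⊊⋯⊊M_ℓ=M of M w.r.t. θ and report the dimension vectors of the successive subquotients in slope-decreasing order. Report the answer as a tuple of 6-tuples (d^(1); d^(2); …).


Barcode: M ≅ I[1,1], I[1,2], I[1,6], I[2,2]^2, I[4,4]^2, I[6,6]. HN layers by μ_θ (7 steps, strictly decreasing):
  μ^(1)=5; μ^(2)=2; μ^(3)=1; μ^(4)=0; μ^(5)=-1; μ^(6)=-3/2; μ^(7)=-3

((0, 0, 0, 0, 0, 2); (0, 0, 0, 0, 1, 0); (0, 0, 1, 1, 0, 0); (1, 0, 0, 0, 0, 0); (0, 0, 0, 2, 0, 0); (2, 2, 0, 0, 0, 0); (0, 2, 0, 0, 0, 0))


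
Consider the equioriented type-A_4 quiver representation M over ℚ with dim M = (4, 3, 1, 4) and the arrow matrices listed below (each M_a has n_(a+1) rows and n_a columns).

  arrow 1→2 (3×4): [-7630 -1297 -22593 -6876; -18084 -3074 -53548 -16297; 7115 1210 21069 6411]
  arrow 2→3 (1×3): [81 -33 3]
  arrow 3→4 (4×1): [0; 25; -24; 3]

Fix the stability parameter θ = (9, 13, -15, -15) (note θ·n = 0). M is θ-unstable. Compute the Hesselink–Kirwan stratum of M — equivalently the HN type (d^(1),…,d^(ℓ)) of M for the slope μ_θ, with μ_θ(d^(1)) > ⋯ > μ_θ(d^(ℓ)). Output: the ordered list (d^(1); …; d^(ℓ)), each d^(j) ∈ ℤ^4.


Interval decomposition of M: I[1,1], I[1,2]^2, I[1,4], I[4,4]^3.
HN type (ℓ=4): μ^(1)=13; μ^(2)=9; μ^(3)=-2; μ^(4)=-15

((0, 2, 0, 0); (3, 0, 0, 0); (1, 1, 1, 1); (0, 0, 0, 3))


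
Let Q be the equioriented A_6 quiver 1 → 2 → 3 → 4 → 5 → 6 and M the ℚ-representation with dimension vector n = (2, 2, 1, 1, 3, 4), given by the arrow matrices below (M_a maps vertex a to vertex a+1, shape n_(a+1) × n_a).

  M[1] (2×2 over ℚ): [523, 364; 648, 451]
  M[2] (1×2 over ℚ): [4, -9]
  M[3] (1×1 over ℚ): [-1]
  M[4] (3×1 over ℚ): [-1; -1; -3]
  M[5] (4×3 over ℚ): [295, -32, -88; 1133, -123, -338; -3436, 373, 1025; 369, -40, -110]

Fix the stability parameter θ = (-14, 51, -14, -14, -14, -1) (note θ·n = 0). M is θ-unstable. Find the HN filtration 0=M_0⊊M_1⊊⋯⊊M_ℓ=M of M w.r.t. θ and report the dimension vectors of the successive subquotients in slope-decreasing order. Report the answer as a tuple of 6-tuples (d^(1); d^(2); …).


Interval decomposition of M: I[1,2], I[1,6], I[5,6]^2, I[6,6].
HN type (ℓ=4): μ^(1)=51; μ^(2)=8/5; μ^(3)=-1; μ^(4)=-14

((0, 1, 0, 0, 0, 0); (0, 1, 1, 1, 1, 1); (0, 0, 0, 0, 0, 3); (2, 0, 0, 0, 2, 0))


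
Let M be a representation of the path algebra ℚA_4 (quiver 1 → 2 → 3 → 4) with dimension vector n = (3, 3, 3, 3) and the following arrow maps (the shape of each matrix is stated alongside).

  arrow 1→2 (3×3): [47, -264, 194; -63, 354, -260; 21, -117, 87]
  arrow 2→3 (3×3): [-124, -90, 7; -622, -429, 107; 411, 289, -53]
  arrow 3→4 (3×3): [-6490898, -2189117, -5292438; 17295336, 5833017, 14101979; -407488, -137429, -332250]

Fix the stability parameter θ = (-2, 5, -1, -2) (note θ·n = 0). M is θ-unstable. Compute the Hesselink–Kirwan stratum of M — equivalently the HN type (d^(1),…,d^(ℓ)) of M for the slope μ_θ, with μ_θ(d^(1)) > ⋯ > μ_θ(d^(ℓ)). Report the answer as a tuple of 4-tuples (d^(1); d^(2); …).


Barcode: M ≅ I[1,1], I[1,4]^2, I[2,4]. HN layers by μ_θ (2 steps, strictly decreasing):
  μ^(1)=2/3; μ^(2)=-2

((0, 3, 3, 3); (3, 0, 0, 0))


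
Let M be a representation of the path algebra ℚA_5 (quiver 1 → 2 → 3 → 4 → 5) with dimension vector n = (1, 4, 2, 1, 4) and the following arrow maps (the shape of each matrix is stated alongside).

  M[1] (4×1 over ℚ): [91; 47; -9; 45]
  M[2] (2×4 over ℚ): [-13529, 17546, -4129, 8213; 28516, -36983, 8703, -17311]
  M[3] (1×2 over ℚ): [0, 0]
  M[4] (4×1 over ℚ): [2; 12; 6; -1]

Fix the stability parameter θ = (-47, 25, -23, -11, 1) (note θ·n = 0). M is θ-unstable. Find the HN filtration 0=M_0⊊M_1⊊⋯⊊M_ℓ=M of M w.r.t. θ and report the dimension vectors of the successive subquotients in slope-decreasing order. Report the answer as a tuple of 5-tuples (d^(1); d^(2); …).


Interval decomposition of M: I[1,3], I[2,2]^2, I[2,3], I[4,5], I[5,5]^3.
HN type (ℓ=4): μ^(1)=25; μ^(2)=1; μ^(3)=-11; μ^(4)=-47

((0, 2, 0, 0, 0); (0, 2, 2, 0, 4); (0, 0, 0, 1, 0); (1, 0, 0, 0, 0))


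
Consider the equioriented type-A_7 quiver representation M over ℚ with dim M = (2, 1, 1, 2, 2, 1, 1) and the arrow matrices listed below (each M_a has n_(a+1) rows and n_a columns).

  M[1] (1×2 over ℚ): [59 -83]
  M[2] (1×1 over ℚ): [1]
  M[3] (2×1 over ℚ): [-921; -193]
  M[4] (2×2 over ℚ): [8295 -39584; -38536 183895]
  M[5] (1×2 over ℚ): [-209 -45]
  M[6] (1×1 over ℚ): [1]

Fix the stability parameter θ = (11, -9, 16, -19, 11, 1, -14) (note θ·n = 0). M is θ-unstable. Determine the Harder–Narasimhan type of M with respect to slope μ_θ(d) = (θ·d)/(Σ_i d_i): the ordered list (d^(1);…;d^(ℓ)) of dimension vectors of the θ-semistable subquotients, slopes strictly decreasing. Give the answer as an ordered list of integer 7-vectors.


Barcode: M ≅ I[1,1], I[1,7], I[4,5]. HN layers by μ_θ (3 steps, strictly decreasing):
  μ^(1)=11; μ^(2)=-3/7; μ^(3)=-19

((1, 0, 0, 0, 1, 0, 0); (1, 1, 1, 1, 1, 1, 1); (0, 0, 0, 1, 0, 0, 0))


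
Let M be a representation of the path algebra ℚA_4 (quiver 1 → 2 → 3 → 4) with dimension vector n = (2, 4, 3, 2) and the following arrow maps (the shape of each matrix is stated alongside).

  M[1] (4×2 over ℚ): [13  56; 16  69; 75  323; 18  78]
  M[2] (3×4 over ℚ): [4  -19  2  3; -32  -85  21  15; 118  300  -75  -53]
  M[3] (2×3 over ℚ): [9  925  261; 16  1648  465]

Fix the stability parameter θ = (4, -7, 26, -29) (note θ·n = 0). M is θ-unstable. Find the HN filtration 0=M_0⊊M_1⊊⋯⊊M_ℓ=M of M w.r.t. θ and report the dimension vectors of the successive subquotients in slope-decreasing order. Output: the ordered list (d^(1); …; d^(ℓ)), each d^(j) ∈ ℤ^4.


Barcode: M ≅ I[1,4]^2, I[2,2], I[2,3]. HN layers by μ_θ (3 steps, strictly decreasing):
  μ^(1)=26; μ^(2)=-3/2; μ^(3)=-7

((0, 0, 1, 0); (2, 2, 2, 2); (0, 2, 0, 0))


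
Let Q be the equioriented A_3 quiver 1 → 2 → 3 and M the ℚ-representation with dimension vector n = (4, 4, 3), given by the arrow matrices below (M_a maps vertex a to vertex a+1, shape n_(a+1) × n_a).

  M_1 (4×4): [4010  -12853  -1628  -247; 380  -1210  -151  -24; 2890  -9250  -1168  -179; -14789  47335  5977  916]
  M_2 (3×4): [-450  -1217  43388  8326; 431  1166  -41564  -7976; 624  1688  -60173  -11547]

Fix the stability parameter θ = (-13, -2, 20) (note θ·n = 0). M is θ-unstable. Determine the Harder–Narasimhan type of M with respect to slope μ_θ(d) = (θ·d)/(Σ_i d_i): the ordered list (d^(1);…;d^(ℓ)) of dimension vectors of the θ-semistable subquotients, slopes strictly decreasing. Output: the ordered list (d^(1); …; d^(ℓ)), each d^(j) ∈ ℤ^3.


Barcode: M ≅ I[1,2], I[1,3]^3. HN layers by μ_θ (3 steps, strictly decreasing):
  μ^(1)=20; μ^(2)=-2; μ^(3)=-13

((0, 0, 3); (0, 4, 0); (4, 0, 0))


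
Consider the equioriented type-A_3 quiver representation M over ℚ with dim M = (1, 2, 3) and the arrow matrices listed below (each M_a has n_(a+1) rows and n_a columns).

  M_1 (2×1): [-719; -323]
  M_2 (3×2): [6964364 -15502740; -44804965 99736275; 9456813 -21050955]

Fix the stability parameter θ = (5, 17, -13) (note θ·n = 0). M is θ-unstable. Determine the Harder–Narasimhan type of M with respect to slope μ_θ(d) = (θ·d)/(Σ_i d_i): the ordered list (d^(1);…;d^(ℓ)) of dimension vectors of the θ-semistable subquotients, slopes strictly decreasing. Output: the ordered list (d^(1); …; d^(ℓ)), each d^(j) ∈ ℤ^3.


Via rank(M_{q-1}∘⋯∘M_p): M ≅ I[1,3], I[2,2], I[3,3]^2.
μ_θ-semistable layers: μ^(1)=17; μ^(2)=3; μ^(3)=-13

((0, 1, 0); (1, 1, 1); (0, 0, 2))


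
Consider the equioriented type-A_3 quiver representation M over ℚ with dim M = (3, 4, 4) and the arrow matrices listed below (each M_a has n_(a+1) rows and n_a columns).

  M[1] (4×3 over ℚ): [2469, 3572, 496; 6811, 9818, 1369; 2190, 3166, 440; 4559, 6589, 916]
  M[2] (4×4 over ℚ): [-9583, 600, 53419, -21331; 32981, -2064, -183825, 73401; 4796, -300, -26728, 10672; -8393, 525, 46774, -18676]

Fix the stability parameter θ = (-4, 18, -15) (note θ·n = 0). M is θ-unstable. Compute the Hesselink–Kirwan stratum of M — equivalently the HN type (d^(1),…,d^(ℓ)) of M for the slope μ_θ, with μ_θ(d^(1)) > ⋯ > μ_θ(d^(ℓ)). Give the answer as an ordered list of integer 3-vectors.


Barcode: M ≅ I[1,2], I[1,3]^2, I[2,2], I[3,3]^2. HN layers by μ_θ (4 steps, strictly decreasing):
  μ^(1)=18; μ^(2)=3/2; μ^(3)=-4; μ^(4)=-15

((0, 2, 0); (0, 2, 2); (3, 0, 0); (0, 0, 2))


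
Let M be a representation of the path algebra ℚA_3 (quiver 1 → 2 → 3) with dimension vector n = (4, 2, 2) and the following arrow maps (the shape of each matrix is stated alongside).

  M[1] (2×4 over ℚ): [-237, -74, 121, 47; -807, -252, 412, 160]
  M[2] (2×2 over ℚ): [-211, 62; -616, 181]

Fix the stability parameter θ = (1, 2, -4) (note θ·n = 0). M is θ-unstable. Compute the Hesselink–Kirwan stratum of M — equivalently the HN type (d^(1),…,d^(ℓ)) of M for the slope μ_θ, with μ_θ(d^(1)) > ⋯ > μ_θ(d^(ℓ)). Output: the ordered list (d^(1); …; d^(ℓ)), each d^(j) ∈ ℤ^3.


Interval decomposition of M: I[1,1]^2, I[1,3]^2.
HN type (ℓ=2): μ^(1)=1; μ^(2)=-1/3

((2, 0, 0); (2, 2, 2))


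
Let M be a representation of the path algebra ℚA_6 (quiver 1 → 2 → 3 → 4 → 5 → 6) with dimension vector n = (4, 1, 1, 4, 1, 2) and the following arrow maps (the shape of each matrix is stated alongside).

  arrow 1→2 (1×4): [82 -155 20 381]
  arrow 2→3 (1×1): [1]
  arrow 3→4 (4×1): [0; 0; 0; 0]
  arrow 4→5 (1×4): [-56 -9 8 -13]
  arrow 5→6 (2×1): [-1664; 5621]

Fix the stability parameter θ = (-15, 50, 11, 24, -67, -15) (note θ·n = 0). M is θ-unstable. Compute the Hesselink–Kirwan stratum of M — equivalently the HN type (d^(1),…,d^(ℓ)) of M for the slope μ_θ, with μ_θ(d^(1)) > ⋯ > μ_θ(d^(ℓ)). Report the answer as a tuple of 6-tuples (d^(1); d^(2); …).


Barcode: M ≅ I[1,1]^3, I[1,3], I[4,4]^3, I[4,6], I[6,6]. HN layers by μ_θ (4 steps, strictly decreasing):
  μ^(1)=61/2; μ^(2)=24; μ^(3)=-15; μ^(4)=-43/2

((0, 1, 1, 0, 0, 0); (0, 0, 0, 3, 0, 0); (4, 0, 0, 0, 0, 2); (0, 0, 0, 1, 1, 0))


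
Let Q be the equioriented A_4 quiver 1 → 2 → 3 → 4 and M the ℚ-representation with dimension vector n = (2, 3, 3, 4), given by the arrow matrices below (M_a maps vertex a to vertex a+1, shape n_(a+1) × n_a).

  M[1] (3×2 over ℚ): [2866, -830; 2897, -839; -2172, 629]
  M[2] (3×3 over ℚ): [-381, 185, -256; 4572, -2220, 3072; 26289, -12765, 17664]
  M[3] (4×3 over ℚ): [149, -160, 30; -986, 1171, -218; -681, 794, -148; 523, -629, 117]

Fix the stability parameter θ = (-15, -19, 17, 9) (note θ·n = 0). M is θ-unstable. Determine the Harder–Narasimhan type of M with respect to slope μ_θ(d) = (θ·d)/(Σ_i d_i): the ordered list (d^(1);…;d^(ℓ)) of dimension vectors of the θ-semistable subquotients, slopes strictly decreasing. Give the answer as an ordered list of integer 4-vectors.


Via rank(M_{q-1}∘⋯∘M_p): M ≅ I[1,2], I[1,4], I[2,2], I[3,4]^2, I[4,4].
μ_θ-semistable layers: μ^(1)=13; μ^(2)=9; μ^(3)=-17; μ^(4)=-19

((0, 0, 3, 3); (0, 0, 0, 1); (2, 2, 0, 0); (0, 1, 0, 0))


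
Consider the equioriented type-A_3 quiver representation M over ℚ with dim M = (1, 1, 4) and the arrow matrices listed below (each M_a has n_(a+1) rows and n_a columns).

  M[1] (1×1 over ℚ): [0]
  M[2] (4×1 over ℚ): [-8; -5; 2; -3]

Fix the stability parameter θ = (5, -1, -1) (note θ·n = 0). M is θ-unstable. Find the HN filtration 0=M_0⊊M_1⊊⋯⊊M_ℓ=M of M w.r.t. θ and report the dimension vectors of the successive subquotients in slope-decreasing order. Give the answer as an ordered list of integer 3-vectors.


Interval decomposition of M: I[1,1], I[2,3], I[3,3]^3.
HN type (ℓ=2): μ^(1)=5; μ^(2)=-1

((1, 0, 0); (0, 1, 4))


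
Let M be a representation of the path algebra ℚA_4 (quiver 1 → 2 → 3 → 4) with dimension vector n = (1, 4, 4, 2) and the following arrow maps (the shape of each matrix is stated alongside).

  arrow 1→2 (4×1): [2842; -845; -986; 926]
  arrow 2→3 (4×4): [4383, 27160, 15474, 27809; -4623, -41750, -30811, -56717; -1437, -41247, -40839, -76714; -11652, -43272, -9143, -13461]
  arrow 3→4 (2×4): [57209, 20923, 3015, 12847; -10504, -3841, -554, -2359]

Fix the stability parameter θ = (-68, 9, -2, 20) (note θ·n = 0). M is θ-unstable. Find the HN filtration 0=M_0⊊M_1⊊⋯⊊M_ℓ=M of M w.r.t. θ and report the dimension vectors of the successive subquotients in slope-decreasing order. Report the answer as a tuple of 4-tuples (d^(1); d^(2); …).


Interval decomposition of M: I[1,4], I[2,3]^2, I[2,4].
HN type (ℓ=3): μ^(1)=20; μ^(2)=7/2; μ^(3)=-68

((0, 0, 0, 2); (0, 4, 4, 0); (1, 0, 0, 0))


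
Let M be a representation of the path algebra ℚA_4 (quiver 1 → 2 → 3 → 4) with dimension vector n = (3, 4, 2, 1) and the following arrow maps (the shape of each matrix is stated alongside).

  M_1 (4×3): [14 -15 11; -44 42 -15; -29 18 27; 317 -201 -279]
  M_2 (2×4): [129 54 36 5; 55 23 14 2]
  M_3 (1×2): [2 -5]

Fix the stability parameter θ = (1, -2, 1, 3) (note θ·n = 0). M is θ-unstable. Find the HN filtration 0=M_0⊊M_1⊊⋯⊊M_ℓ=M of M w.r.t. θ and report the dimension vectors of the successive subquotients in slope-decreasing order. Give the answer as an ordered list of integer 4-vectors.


Barcode: M ≅ I[1,2], I[1,3], I[1,4], I[2,2]. HN layers by μ_θ (4 steps, strictly decreasing):
  μ^(1)=3; μ^(2)=1; μ^(3)=-1/2; μ^(4)=-2

((0, 0, 0, 1); (0, 0, 2, 0); (3, 3, 0, 0); (0, 1, 0, 0))


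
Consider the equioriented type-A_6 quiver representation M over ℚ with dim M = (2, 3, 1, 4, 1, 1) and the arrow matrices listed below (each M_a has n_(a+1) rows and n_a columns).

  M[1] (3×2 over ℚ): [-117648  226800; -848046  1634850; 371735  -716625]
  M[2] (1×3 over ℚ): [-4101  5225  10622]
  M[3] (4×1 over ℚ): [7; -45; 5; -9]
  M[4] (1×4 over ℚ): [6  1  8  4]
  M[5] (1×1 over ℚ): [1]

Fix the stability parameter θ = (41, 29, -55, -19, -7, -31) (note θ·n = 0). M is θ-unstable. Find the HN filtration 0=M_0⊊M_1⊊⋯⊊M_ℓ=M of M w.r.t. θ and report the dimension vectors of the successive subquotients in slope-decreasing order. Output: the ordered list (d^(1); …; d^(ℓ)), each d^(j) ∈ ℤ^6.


Barcode: M ≅ I[1,1], I[1,6], I[2,2]^2, I[4,4]^3. HN layers by μ_θ (4 steps, strictly decreasing):
  μ^(1)=41; μ^(2)=29; μ^(3)=-7; μ^(4)=-19

((1, 0, 0, 0, 0, 0); (0, 2, 0, 0, 0, 0); (1, 1, 1, 1, 1, 1); (0, 0, 0, 3, 0, 0))


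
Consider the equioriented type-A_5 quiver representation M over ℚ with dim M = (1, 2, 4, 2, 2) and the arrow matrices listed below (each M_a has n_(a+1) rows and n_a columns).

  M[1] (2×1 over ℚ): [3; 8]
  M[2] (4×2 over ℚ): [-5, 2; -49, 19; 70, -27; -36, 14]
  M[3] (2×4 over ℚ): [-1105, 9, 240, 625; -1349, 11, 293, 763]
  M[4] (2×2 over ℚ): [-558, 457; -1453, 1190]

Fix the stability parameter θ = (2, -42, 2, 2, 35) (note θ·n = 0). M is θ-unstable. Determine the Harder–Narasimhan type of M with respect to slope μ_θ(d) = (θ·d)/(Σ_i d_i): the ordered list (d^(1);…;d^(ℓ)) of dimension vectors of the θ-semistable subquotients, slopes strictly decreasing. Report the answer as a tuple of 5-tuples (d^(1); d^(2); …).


Barcode: M ≅ I[1,3], I[2,5], I[3,3], I[3,5]. HN layers by μ_θ (4 steps, strictly decreasing):
  μ^(1)=35; μ^(2)=2; μ^(3)=-20; μ^(4)=-42

((0, 0, 0, 0, 2); (0, 0, 4, 2, 0); (1, 1, 0, 0, 0); (0, 1, 0, 0, 0))


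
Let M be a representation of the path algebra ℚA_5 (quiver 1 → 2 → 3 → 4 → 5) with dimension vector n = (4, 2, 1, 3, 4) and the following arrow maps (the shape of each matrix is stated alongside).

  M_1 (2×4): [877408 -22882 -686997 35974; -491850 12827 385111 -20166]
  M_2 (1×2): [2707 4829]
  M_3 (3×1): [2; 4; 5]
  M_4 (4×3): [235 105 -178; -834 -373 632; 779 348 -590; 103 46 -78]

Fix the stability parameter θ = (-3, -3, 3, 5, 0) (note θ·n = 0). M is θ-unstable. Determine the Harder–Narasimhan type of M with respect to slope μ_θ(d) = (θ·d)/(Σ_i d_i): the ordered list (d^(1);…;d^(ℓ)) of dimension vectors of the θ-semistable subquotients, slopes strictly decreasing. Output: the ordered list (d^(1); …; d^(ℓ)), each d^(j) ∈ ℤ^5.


Interval decomposition of M: I[1,1]^2, I[1,2], I[1,4], I[4,5]^2, I[5,5]^2.
HN type (ℓ=5): μ^(1)=5; μ^(2)=3; μ^(3)=5/2; μ^(4)=0; μ^(5)=-3

((0, 0, 0, 1, 0); (0, 0, 1, 0, 0); (0, 0, 0, 2, 2); (0, 0, 0, 0, 2); (4, 2, 0, 0, 0))
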